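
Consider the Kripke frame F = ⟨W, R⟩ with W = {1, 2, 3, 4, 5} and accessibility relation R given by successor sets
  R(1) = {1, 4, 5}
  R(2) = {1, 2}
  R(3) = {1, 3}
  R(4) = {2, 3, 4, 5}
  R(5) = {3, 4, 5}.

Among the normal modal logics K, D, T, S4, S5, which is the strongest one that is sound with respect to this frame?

Serial (axiom D): yes — every world has a successor (e.g. 1 R 1).
Reflexive (axiom T): yes — every world is R-related to itself.
Transitive (axiom 4): no — 1 R 4 and 4 R 2, but not 1 R 2.
Euclidean (axiom 5): no — 4 R 2 and 4 R 3, but not 2 R 3.
So F validates K, D, T; S4 would additionally require R to be transitive. The strongest is T.

T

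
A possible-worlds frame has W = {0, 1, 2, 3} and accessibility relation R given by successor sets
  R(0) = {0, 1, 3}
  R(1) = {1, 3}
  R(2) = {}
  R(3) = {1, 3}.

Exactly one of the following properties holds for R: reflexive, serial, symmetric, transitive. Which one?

Reflexive: no — 2 is not related to itself.
Serial: no — 2 has no R-successor.
Symmetric: no — 0 R 1 but not 1 R 0.
Transitive: yes — every two-step R-path is closed by a direct edge.
Only transitive holds.

transitive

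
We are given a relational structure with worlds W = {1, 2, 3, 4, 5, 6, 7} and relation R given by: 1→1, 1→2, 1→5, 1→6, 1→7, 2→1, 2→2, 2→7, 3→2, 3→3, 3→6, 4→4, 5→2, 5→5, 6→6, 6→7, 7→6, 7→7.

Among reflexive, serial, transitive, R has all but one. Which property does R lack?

Reflexive: yes — every world is R-related to itself.
Serial: yes — every world has a successor (e.g. 1 R 1).
Transitive: no — 2 R 1 and 1 R 5, but not 2 R 5.
Only transitive fails.

transitive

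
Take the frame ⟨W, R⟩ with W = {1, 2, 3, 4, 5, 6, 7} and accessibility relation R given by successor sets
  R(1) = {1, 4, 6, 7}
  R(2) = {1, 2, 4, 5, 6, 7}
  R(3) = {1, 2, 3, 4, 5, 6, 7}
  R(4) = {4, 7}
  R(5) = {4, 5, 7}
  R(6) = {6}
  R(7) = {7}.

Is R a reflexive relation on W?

Reflexive: yes — every world is R-related to itself.

Yes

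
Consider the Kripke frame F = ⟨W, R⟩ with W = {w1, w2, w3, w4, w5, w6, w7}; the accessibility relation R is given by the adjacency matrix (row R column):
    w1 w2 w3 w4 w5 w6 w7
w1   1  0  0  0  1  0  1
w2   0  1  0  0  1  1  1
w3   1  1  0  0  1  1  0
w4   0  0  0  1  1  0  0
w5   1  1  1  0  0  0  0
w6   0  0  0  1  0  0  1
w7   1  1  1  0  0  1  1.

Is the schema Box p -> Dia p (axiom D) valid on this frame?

The schema D characterises exactly the serial frames.
Serial: yes — every world has a successor (e.g. w1 R w1).

Yes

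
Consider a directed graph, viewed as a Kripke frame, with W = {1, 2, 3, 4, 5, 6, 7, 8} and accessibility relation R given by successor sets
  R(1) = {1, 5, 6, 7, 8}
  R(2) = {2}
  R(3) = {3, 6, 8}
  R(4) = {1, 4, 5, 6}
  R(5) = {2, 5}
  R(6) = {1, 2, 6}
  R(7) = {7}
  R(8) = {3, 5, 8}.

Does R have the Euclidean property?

Euclidean: no — 1 R 5 and 1 R 6, but not 5 R 6.

No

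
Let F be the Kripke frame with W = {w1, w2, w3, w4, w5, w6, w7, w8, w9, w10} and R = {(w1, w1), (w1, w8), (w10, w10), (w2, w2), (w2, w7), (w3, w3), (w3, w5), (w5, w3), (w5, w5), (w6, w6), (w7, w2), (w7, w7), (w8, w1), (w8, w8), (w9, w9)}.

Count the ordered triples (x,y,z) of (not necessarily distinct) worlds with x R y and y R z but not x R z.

0

R is transitive; there are no such tuples.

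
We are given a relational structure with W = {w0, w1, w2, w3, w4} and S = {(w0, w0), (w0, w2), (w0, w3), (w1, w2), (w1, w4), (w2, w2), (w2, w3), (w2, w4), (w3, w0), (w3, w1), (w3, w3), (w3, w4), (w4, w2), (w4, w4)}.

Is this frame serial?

Serial: yes — every world has a successor (e.g. w0 S w0).

Yes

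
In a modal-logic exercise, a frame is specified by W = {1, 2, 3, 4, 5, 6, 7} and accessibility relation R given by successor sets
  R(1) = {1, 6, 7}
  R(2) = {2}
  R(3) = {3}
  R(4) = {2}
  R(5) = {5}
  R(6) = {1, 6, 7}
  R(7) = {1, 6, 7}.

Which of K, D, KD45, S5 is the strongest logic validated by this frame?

Serial (axiom D): yes — every world has a successor (e.g. 1 R 1).
Euclidean (axiom 5): yes — any two successors of a common world are R-related.
Transitive (axiom 4): yes — every two-step R-path is closed by a direct edge.
Reflexive (axiom T): no — 4 is not related to itself.
So F validates K, D, KD45; S5 would additionally require R to be reflexive. The strongest is KD45.

KD45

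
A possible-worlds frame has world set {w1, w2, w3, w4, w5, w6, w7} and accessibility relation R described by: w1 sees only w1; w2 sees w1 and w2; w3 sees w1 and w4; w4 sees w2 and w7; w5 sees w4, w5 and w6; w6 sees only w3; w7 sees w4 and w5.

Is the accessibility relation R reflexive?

Reflexive: no — w3 is not related to itself.

No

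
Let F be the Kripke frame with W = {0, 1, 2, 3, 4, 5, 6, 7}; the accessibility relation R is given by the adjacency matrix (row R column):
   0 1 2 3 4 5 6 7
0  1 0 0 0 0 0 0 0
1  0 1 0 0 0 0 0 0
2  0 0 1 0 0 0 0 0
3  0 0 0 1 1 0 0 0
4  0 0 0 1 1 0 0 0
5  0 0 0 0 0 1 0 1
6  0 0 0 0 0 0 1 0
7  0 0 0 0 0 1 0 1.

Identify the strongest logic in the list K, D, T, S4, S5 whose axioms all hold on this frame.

S5

Serial (axiom D): yes — every world has a successor (e.g. 0 R 0).
Reflexive (axiom T): yes — every world is R-related to itself.
Transitive (axiom 4): yes — every two-step R-path is closed by a direct edge.
Euclidean (axiom 5): yes — any two successors of a common world are R-related.
So F validates K, D, T, S4, S5. The strongest is S5.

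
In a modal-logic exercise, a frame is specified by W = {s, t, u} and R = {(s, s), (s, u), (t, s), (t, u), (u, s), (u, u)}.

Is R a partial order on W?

No

Reflexive: no — t is not related to itself.
Transitive: yes — every two-step R-path is closed by a direct edge.
Antisymmetric: no — s R u and u R s with s ≠ u.
So R is not a partial order.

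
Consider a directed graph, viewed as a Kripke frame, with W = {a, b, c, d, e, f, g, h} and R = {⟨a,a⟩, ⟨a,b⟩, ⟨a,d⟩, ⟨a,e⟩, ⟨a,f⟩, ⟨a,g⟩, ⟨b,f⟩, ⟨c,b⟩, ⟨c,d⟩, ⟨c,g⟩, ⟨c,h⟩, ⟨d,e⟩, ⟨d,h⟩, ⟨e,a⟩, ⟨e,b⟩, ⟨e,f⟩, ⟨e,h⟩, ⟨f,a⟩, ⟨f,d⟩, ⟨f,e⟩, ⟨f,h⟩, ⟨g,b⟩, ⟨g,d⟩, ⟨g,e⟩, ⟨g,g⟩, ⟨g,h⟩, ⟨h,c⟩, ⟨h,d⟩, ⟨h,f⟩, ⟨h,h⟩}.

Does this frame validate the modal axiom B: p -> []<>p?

No

Axiom B corresponds to the accessibility relation being symmetric.
Symmetric: no — a R b but not b R a.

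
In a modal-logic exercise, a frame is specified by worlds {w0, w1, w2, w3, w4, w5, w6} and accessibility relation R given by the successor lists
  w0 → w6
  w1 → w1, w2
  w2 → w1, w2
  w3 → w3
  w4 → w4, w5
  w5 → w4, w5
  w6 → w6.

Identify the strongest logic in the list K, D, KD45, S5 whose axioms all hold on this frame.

Serial (axiom D): yes — every world has a successor (e.g. w0 R w6).
Euclidean (axiom 5): yes — any two successors of a common world are R-related.
Transitive (axiom 4): yes — every two-step R-path is closed by a direct edge.
Reflexive (axiom T): no — w0 is not related to itself.
So F validates K, D, KD45; S5 would additionally require R to be reflexive. The strongest is KD45.

KD45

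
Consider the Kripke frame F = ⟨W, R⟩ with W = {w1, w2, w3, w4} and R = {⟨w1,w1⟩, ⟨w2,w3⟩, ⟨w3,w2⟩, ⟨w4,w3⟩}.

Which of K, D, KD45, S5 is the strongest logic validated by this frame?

D

Serial (axiom D): yes — every world has a successor (e.g. w1 R w1).
Euclidean (axiom 5): no — w2 R w3 and w2 R w3, but not w3 R w3.
Transitive (axiom 4): no — w4 R w3 and w3 R w2, but not w4 R w2.
Reflexive (axiom T): no — w2 is not related to itself.
So F validates K, D; KD45 would additionally require R to be Euclidean and transitive. The strongest is D.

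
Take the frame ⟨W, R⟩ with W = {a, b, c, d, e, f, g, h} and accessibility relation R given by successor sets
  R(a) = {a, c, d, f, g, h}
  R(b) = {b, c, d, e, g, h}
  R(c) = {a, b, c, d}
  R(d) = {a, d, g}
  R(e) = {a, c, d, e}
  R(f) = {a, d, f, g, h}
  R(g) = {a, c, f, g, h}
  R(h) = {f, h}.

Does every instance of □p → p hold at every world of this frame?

Axiom T corresponds to the accessibility relation being reflexive.
Reflexive: yes — every world is R-related to itself.

Yes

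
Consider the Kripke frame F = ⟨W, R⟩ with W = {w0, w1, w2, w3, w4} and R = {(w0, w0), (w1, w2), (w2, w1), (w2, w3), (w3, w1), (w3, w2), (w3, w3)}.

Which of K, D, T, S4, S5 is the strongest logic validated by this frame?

K

Serial (axiom D): no — w4 has no R-successor.
Reflexive (axiom T): no — w1 is not related to itself.
Transitive (axiom 4): no — w1 R w2 and w2 R w3, but not w1 R w3.
Euclidean (axiom 5): no — w2 R w1 and w2 R w3, but not w1 R w3.
So F validates K; D would additionally require R to be serial. The strongest is K.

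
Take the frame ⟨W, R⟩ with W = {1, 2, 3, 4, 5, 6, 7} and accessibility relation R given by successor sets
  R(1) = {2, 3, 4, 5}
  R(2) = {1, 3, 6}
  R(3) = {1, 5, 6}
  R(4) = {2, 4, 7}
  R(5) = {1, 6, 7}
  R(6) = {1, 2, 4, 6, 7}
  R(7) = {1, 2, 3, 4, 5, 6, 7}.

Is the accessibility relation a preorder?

Reflexive: no — 1 is not related to itself.
Transitive: no — 1 R 2 and 2 R 6, but not 1 R 6.
So R is not a preorder.

No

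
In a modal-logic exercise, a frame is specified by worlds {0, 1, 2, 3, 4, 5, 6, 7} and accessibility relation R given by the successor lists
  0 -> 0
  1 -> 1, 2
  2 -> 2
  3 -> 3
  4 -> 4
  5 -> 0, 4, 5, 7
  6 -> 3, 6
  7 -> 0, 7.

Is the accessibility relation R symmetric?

Symmetric: no — 1 R 2 but not 2 R 1.

No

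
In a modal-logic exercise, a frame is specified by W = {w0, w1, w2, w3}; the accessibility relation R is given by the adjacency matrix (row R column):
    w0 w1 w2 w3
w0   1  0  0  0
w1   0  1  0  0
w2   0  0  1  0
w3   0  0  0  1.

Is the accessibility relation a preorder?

Yes

Reflexive: yes — every world is R-related to itself.
Transitive: yes — every two-step R-path is closed by a direct edge.
So R is a preorder.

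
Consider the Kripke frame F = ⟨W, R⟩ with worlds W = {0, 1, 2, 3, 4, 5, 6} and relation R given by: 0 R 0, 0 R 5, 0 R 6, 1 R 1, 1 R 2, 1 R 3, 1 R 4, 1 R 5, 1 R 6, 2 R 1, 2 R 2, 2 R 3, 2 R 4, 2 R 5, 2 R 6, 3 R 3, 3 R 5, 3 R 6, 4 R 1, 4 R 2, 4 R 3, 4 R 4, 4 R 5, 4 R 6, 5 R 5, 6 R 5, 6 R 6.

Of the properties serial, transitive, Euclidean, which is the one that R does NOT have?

Euclidean

Serial: yes — every world has a successor (e.g. 0 R 0).
Transitive: yes — every two-step R-path is closed by a direct edge.
Euclidean: no — 0 R 5 and 0 R 6, but not 5 R 6.
Only Euclidean fails.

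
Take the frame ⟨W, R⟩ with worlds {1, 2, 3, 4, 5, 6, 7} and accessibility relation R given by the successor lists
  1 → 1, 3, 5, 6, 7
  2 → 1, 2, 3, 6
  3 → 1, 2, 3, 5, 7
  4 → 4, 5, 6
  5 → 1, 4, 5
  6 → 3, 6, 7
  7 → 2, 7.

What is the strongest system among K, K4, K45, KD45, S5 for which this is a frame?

Transitive (axiom 4): no — 1 R 3 and 3 R 2, but not 1 R 2.
Euclidean (axiom 5): no — 1 R 3 and 1 R 6, but not 3 R 6.
Serial (axiom D): yes — every world has a successor (e.g. 1 R 1).
Reflexive (axiom T): yes — every world is R-related to itself.
So F validates K; K4 would additionally require R to be transitive. The strongest is K.

K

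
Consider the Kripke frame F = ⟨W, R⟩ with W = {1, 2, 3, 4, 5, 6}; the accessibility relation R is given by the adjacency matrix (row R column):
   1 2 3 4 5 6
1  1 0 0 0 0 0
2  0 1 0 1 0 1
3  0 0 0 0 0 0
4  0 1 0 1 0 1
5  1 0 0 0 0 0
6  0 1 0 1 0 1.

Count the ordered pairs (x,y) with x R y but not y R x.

1

Enumerating: (5,1).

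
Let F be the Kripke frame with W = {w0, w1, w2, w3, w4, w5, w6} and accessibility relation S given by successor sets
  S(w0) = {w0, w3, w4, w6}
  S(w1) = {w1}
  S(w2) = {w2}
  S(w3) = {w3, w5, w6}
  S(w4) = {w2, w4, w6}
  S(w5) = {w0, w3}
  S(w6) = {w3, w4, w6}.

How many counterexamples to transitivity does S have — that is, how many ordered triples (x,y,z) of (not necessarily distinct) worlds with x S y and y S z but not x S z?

Enumerating: (w0,w3,w5), (w0,w4,w2), (w3,w5,w0), (w3,w6,w4), (w4,w6,w3), (w5,w0,w4), (w5,w0,w6), (w5,w3,w5), (w5,w3,w6), (w6,w3,w5), (w6,w4,w2).

11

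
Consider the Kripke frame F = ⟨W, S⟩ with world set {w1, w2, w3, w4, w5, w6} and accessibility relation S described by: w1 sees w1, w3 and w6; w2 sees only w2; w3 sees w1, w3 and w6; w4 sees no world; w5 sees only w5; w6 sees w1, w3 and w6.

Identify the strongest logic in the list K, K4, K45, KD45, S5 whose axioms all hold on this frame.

Transitive (axiom 4): yes — every two-step S-path is closed by a direct edge.
Euclidean (axiom 5): yes — any two successors of a common world are S-related.
Serial (axiom D): no — w4 has no S-successor.
Reflexive (axiom T): no — w4 is not related to itself.
So F validates K, K4, K45; KD45 would additionally require S to be serial. The strongest is K45.

K45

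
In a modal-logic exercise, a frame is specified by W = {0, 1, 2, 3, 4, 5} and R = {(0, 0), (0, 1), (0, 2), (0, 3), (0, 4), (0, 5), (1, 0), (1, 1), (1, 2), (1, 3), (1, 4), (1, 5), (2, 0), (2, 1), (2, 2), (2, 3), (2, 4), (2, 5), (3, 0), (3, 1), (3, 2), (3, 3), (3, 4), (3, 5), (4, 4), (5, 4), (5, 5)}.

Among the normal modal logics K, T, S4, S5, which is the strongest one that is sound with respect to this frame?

S4

Reflexive (axiom T): yes — every world is R-related to itself.
Transitive (axiom 4): yes — every two-step R-path is closed by a direct edge.
Euclidean (axiom 5): no — 0 R 4 and 0 R 1, but not 4 R 1.
So F validates K, T, S4; S5 would additionally require R to be Euclidean. The strongest is S4.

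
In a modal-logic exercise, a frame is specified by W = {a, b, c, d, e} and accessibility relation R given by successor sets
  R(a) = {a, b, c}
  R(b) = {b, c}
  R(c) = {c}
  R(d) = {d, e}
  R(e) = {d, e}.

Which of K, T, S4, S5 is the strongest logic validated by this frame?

S4

Reflexive (axiom T): yes — every world is R-related to itself.
Transitive (axiom 4): yes — every two-step R-path is closed by a direct edge.
Euclidean (axiom 5): no — a R c and a R b, but not c R b.
So F validates K, T, S4; S5 would additionally require R to be Euclidean. The strongest is S4.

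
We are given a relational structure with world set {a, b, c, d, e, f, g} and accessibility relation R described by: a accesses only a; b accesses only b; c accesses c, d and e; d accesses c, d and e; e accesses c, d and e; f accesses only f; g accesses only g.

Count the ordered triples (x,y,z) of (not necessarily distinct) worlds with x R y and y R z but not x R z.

0

R is transitive; there are no such tuples.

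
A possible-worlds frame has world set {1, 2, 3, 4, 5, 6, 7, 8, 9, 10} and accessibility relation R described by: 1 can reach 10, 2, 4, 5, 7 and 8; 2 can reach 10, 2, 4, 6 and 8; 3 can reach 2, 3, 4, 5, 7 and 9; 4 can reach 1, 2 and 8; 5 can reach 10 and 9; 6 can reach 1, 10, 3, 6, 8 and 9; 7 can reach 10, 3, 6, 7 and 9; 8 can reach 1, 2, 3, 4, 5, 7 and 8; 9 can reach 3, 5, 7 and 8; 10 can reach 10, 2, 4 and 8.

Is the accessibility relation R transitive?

Transitive: no — 1 R 2 and 2 R 6, but not 1 R 6.

No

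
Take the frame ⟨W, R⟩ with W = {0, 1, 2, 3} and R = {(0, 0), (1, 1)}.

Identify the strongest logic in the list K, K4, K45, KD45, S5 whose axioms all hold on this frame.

Transitive (axiom 4): yes — every two-step R-path is closed by a direct edge.
Euclidean (axiom 5): yes — any two successors of a common world are R-related.
Serial (axiom D): no — 2 has no R-successor.
Reflexive (axiom T): no — 2 is not related to itself.
So F validates K, K4, K45; KD45 would additionally require R to be serial. The strongest is K45.

K45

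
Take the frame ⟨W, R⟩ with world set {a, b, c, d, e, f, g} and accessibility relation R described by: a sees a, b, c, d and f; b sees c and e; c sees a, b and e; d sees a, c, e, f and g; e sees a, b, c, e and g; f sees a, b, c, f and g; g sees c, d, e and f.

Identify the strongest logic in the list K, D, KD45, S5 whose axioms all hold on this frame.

Serial (axiom D): yes — every world has a successor (e.g. a R a).
Euclidean (axiom 5): no — a R b and a R d, but not b R d.
Transitive (axiom 4): no — a R b and b R e, but not a R e.
Reflexive (axiom T): no — b is not related to itself.
So F validates K, D; KD45 would additionally require R to be Euclidean and transitive. The strongest is D.

D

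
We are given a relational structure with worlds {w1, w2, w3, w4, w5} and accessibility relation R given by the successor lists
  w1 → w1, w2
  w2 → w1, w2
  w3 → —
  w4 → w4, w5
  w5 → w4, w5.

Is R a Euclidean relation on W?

Yes

Euclidean: yes — any two successors of a common world are R-related.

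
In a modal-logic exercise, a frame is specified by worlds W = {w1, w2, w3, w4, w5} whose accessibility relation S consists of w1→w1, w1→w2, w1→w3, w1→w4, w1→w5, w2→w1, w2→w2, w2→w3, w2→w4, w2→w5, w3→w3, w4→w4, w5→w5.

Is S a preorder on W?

Reflexive: yes — every world is S-related to itself.
Transitive: yes — every two-step S-path is closed by a direct edge.
So S is a preorder.

Yes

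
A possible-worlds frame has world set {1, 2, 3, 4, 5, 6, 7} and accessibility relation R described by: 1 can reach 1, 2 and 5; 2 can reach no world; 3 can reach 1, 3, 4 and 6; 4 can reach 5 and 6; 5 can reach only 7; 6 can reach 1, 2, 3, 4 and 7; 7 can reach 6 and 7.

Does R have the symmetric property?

No

Symmetric: no — 1 R 2 but not 2 R 1.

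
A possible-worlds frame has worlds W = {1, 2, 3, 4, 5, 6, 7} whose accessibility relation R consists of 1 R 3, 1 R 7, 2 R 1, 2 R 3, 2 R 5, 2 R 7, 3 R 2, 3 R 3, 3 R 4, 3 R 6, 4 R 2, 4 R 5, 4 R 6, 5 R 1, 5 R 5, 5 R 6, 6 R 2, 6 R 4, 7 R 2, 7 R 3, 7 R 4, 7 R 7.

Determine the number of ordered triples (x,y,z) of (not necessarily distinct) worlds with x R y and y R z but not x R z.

35

Enumerating: (1,3,2), (1,3,4), (1,3,6), (1,7,2), (1,7,4), (2,3,2), (2,3,4), (2,3,6), (2,5,6), (2,7,2), (2,7,4), (3,2,1), … and 23 more.
Total: 35.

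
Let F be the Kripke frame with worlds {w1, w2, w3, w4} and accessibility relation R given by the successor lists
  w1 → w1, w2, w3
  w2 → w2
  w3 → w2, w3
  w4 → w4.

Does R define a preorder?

Yes

Reflexive: yes — every world is R-related to itself.
Transitive: yes — every two-step R-path is closed by a direct edge.
So R is a preorder.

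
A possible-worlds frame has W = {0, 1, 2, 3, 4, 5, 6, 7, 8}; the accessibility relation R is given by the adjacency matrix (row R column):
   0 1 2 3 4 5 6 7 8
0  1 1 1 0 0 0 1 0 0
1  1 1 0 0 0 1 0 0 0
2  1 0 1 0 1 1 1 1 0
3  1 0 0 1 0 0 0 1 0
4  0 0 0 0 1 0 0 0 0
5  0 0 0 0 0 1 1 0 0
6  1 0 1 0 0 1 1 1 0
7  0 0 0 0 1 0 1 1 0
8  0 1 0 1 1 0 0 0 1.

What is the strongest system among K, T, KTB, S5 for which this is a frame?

Reflexive (axiom T): yes — every world is R-related to itself.
Symmetric (axiom B): no — 1 R 5 but not 5 R 1.
Euclidean (axiom 5): no — 0 R 1 and 0 R 2, but not 1 R 2.
So F validates K, T; KTB would additionally require R to be symmetric. The strongest is T.

T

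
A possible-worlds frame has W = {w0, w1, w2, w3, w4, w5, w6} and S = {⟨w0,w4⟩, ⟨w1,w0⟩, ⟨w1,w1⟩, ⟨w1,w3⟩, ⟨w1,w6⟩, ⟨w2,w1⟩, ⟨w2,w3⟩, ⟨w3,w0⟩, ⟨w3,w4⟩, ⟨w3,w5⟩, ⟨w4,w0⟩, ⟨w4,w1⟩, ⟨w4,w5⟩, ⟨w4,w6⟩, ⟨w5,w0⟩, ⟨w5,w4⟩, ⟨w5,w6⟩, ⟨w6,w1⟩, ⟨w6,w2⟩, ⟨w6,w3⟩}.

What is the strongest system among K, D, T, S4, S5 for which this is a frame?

Serial (axiom D): yes — every world has a successor (e.g. w0 S w4).
Reflexive (axiom T): no — w0 is not related to itself.
Transitive (axiom 4): no — w0 S w4 and w4 S w1, but not w0 S w1.
Euclidean (axiom 5): no — w1 S w0 and w1 S w3, but not w0 S w3.
So F validates K, D; T would additionally require S to be reflexive. The strongest is D.

D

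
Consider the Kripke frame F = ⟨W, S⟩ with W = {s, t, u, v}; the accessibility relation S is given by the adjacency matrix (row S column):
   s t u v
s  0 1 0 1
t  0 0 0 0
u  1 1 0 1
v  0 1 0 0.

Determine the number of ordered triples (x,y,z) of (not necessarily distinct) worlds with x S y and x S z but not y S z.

Enumerating: (s,t,t), (s,t,v), (s,v,v), (u,s,s), (u,t,s), (u,t,t), (u,t,v), (u,v,s), (u,v,v), (v,t,t).

10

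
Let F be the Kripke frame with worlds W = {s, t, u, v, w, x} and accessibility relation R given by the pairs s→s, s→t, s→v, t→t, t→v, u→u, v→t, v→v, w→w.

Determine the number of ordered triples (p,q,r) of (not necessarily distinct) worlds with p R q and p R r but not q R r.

Enumerating: (s,t,s), (s,v,s).

2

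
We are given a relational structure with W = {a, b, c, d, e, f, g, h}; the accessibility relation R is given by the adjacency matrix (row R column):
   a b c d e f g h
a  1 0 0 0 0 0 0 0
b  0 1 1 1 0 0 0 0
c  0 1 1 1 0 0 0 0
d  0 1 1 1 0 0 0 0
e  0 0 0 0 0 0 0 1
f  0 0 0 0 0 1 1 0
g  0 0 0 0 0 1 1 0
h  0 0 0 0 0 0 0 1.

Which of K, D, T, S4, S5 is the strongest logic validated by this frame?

D

Serial (axiom D): yes — every world has a successor (e.g. a R a).
Reflexive (axiom T): no — e is not related to itself.
Transitive (axiom 4): yes — every two-step R-path is closed by a direct edge.
Euclidean (axiom 5): yes — any two successors of a common world are R-related.
So F validates K, D; T would additionally require R to be reflexive. The strongest is D.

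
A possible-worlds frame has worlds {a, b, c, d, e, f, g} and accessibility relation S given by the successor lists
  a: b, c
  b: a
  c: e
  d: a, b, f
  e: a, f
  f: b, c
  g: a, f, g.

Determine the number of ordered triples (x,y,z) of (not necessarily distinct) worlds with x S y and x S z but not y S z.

26

Enumerating: (a,b,b), (a,b,c), (a,c,b), (a,c,c), (b,a,a), (c,e,e), (d,a,a), (d,a,f), (d,b,b), (d,b,f), (d,f,a), (d,f,f), … and 14 more.
Total: 26.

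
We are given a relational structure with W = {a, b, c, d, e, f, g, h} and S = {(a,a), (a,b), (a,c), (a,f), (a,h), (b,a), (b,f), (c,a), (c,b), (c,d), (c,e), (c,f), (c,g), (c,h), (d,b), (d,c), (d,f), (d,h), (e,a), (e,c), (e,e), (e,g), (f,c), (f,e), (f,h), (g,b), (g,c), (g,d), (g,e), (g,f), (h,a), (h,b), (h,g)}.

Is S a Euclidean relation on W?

Euclidean: no — a S b and a S c, but not b S c.

No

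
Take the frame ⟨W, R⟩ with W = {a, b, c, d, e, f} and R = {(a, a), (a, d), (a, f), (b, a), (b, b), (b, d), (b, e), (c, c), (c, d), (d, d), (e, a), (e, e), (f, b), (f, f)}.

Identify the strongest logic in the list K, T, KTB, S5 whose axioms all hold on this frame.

Reflexive (axiom T): yes — every world is R-related to itself.
Symmetric (axiom B): no — a R d but not d R a.
Euclidean (axiom 5): no — a R d and a R f, but not d R f.
So F validates K, T; KTB would additionally require R to be symmetric. The strongest is T.

T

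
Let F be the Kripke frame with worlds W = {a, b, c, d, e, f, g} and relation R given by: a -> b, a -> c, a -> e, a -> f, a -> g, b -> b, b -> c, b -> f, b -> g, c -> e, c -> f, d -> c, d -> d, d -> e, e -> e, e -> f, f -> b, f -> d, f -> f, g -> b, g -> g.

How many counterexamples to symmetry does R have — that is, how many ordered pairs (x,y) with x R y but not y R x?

Enumerating: (a,b), (a,c), (a,e), (a,f), (a,g), (b,c), (c,e), (c,f), (d,c), (d,e), (e,f), (f,d).

12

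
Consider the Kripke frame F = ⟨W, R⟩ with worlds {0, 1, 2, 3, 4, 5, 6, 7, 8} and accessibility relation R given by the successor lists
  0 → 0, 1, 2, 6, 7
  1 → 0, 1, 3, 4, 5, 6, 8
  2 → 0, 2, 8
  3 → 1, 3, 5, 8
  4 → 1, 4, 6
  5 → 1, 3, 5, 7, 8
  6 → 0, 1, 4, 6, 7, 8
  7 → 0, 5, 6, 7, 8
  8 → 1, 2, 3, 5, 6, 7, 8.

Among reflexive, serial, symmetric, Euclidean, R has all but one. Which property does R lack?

Euclidean

Reflexive: yes — every world is R-related to itself.
Serial: yes — every world has a successor (e.g. 0 R 0).
Symmetric: yes — every pair in R has its reverse in R.
Euclidean: no — 0 R 1 and 0 R 2, but not 1 R 2.
Only Euclidean fails.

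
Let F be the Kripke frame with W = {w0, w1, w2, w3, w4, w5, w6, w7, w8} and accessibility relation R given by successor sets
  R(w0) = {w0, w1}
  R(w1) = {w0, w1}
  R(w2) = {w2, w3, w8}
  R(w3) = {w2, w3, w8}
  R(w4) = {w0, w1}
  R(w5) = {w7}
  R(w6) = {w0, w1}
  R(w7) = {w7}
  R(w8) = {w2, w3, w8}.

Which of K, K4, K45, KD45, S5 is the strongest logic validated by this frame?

Transitive (axiom 4): yes — every two-step R-path is closed by a direct edge.
Euclidean (axiom 5): yes — any two successors of a common world are R-related.
Serial (axiom D): yes — every world has a successor (e.g. w0 R w0).
Reflexive (axiom T): no — w4 is not related to itself.
So F validates K, K4, K45, KD45; S5 would additionally require R to be reflexive. The strongest is KD45.

KD45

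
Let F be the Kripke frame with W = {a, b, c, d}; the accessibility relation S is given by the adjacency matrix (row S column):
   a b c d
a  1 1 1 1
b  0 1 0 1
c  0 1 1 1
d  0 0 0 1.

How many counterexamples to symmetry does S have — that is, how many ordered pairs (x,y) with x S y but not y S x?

Enumerating: (a,b), (a,c), (a,d), (b,d), (c,b), (c,d).

6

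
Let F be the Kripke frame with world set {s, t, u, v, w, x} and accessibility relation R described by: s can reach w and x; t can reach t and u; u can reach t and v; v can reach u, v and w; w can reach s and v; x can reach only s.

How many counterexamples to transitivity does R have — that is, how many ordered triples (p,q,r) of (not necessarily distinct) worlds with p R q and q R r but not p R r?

15

Enumerating: (s,w,s), (s,w,v), (s,x,s), (t,u,v), (u,t,u), (u,v,u), (u,v,w), (v,u,t), (v,w,s), (w,s,w), (w,s,x), (w,v,u), (w,v,w), (x,s,w), (x,s,x).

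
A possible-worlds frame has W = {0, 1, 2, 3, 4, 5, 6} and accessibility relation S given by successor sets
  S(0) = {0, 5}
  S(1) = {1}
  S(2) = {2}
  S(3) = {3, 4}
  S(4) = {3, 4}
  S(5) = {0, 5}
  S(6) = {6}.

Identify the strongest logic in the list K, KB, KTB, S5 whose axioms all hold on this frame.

S5

Symmetric (axiom B): yes — every pair in S has its reverse in S.
Reflexive (axiom T): yes — every world is S-related to itself.
Euclidean (axiom 5): yes — any two successors of a common world are S-related.
So F validates K, KB, KTB, S5. The strongest is S5.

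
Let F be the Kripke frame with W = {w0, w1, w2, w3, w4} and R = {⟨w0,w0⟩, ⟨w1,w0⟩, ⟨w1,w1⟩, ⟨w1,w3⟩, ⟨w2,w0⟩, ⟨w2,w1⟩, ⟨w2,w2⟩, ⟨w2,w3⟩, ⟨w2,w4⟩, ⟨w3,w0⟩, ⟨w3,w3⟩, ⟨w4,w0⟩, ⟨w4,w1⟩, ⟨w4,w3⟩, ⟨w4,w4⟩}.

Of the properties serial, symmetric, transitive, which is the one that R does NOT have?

symmetric

Serial: yes — every world has a successor (e.g. w0 R w0).
Symmetric: no — w1 R w0 but not w0 R w1.
Transitive: yes — every two-step R-path is closed by a direct edge.
Only symmetric fails.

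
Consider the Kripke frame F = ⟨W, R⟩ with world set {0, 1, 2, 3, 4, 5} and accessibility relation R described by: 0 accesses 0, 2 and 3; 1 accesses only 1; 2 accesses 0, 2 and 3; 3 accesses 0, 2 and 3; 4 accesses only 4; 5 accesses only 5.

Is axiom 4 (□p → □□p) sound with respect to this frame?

By correspondence theory, 4 is valid on a frame iff R is transitive.
Transitive: yes — every two-step R-path is closed by a direct edge.

Yes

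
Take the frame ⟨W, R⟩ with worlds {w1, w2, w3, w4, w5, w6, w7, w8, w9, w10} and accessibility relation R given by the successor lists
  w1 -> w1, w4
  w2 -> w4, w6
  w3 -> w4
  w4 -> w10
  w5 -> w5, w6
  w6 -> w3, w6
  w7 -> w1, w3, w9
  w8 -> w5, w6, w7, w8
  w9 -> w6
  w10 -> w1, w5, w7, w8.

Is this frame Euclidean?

No

Euclidean: no — w10 R w1 and w10 R w5, but not w1 R w5.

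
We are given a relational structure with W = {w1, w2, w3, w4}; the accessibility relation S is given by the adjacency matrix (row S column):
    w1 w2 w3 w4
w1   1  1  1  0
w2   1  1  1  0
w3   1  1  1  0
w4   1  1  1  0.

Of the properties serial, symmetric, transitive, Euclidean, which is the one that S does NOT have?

Serial: yes — every world has a successor (e.g. w1 S w1).
Symmetric: no — w4 S w1 but not w1 S w4.
Transitive: yes — every two-step S-path is closed by a direct edge.
Euclidean: yes — any two successors of a common world are S-related.
Only symmetric fails.

symmetric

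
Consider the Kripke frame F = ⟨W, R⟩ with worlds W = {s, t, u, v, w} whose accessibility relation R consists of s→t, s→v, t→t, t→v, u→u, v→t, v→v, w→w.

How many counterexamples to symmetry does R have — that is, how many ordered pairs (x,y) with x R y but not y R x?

Enumerating: (s,t), (s,v).

2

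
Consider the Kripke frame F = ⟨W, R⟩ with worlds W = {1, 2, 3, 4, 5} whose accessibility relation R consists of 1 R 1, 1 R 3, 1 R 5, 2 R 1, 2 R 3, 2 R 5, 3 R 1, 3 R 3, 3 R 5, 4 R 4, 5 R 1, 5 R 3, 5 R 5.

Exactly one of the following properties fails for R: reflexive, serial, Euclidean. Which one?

Reflexive: no — 2 is not related to itself.
Serial: yes — every world has a successor (e.g. 1 R 1).
Euclidean: yes — any two successors of a common world are R-related.
Only reflexive fails.

reflexive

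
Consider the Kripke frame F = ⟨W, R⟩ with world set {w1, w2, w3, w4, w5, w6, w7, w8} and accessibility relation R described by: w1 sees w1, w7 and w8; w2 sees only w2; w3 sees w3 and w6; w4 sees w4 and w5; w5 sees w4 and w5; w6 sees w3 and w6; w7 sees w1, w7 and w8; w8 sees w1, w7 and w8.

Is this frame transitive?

Yes

Transitive: yes — every two-step R-path is closed by a direct edge.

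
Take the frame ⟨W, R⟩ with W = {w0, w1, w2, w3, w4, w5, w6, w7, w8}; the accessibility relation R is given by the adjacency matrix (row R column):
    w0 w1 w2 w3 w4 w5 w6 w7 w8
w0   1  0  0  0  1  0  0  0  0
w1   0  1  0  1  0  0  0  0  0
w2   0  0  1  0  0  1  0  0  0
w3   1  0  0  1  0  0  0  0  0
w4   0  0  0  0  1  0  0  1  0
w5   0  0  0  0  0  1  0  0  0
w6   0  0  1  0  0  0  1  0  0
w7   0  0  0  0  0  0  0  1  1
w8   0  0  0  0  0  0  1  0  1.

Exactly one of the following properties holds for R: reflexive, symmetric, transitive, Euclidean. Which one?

reflexive

Reflexive: yes — every world is R-related to itself.
Symmetric: no — w0 R w4 but not w4 R w0.
Transitive: no — w0 R w4 and w4 R w7, but not w0 R w7.
Euclidean: no — w0 R w4 and w0 R w0, but not w4 R w0.
Only reflexive holds.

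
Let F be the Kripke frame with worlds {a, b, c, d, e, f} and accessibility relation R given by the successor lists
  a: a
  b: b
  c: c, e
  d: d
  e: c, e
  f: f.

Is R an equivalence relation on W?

Reflexive: yes — every world is R-related to itself.
Symmetric: yes — every pair in R has its reverse in R.
Transitive: yes — every two-step R-path is closed by a direct edge.
So R is an equivalence relation.

Yes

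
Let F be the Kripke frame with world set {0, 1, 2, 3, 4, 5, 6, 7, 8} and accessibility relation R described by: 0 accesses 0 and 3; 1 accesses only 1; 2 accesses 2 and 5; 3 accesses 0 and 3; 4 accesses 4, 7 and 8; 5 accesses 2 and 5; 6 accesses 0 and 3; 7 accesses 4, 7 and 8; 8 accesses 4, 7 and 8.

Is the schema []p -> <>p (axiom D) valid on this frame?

Yes

The schema D characterises exactly the serial frames.
Serial: yes — every world has a successor (e.g. 0 R 0).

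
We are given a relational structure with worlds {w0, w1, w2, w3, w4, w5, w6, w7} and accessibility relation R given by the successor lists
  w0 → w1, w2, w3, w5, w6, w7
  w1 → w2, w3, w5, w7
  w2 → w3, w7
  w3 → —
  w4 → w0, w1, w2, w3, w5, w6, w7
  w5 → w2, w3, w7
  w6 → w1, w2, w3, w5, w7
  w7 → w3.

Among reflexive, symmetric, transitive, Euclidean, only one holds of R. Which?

transitive

Reflexive: no — w0 is not related to itself.
Symmetric: no — w0 R w1 but not w1 R w0.
Transitive: yes — every two-step R-path is closed by a direct edge.
Euclidean: no — w0 R w1 and w0 R w6, but not w1 R w6.
Only transitive holds.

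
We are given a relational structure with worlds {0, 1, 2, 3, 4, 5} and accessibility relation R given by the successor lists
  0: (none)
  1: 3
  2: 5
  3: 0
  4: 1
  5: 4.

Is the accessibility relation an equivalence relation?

Reflexive: no — 0 is not related to itself.
Symmetric: no — 1 R 3 but not 3 R 1.
Transitive: no — 1 R 3 and 3 R 0, but not 1 R 0.
So R is not an equivalence relation.

No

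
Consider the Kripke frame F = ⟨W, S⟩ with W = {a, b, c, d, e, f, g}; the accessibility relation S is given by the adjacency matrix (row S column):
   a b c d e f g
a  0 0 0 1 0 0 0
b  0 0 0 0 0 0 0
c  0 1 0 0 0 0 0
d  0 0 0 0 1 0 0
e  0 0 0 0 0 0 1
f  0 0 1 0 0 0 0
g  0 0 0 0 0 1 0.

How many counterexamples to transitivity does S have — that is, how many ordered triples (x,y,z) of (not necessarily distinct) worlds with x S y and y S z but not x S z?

Enumerating: (a,d,e), (d,e,g), (e,g,f), (f,c,b), (g,f,c).

5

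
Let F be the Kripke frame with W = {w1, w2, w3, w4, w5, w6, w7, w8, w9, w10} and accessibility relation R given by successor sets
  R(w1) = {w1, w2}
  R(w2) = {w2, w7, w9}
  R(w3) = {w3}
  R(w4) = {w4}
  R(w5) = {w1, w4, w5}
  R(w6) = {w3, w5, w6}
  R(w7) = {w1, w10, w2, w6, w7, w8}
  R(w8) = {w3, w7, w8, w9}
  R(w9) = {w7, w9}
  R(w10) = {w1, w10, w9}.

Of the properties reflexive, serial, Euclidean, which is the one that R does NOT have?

Euclidean

Reflexive: yes — every world is R-related to itself.
Serial: yes — every world has a successor (e.g. w1 R w1).
Euclidean: no — w10 R w1 and w10 R w9, but not w1 R w9.
Only Euclidean fails.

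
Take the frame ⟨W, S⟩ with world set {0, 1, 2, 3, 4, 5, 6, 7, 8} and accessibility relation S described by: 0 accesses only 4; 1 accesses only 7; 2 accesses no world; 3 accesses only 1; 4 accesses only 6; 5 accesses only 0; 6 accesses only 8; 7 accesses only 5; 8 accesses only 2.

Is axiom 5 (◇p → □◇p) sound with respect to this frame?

No

The schema 5 characterises exactly the Euclidean frames.
Euclidean: no — 0 S 4 and 0 S 4, but not 4 S 4.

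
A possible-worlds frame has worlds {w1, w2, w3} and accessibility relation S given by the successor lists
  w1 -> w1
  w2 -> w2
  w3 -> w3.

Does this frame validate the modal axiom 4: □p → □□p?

Yes

Axiom 4 corresponds to the accessibility relation being transitive.
Transitive: yes — every two-step S-path is closed by a direct edge.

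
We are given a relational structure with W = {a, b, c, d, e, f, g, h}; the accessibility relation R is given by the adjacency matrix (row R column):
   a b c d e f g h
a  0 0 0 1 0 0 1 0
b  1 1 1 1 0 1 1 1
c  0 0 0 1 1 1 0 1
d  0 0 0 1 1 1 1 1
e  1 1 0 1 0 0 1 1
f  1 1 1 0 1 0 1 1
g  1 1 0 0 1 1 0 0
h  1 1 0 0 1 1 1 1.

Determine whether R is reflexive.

Reflexive: no — a is not related to itself.

No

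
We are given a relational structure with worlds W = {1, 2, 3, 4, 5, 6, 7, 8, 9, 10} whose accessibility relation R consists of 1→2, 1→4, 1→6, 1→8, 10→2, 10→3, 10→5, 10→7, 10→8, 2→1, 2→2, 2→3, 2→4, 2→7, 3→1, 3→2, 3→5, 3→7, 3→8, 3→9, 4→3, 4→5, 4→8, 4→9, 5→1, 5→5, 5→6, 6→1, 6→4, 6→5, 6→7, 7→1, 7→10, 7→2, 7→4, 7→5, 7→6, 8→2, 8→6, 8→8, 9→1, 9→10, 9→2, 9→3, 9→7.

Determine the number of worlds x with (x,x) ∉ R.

Enumerating: 1, 3, 4, 6, 7, 9, 10.

7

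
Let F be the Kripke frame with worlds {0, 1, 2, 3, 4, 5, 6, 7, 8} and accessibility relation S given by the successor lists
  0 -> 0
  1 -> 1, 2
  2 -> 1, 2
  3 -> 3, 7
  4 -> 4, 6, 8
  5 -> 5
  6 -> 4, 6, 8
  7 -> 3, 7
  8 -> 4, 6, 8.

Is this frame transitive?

Transitive: yes — every two-step S-path is closed by a direct edge.

Yes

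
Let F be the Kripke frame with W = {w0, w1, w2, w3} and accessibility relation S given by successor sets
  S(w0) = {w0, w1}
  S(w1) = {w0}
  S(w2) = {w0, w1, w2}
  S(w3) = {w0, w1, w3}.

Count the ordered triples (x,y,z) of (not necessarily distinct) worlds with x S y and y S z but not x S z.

Enumerating: (w1,w0,w1).

1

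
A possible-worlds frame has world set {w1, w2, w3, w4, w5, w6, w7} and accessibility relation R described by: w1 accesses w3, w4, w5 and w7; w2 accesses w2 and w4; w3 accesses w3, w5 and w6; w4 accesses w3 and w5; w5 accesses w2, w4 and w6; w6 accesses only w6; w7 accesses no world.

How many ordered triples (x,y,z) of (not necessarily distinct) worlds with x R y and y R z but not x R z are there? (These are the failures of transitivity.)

13

Enumerating: (w1,w3,w6), (w1,w5,w2), (w1,w5,w6), (w2,w4,w3), (w2,w4,w5), (w3,w5,w2), (w3,w5,w4), (w4,w3,w6), (w4,w5,w2), (w4,w5,w4), (w4,w5,w6), (w5,w4,w3), (w5,w4,w5).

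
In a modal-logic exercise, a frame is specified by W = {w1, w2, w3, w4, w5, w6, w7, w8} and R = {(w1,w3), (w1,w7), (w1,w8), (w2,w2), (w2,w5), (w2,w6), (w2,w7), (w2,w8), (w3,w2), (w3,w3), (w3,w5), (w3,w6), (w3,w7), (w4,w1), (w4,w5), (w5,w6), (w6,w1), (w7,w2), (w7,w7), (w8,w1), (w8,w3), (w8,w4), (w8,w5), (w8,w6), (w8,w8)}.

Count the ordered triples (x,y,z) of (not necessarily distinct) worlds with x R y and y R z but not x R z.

28

Enumerating: (w1,w3,w2), (w1,w3,w5), (w1,w3,w6), (w1,w7,w2), (w1,w8,w1), (w1,w8,w4), (w1,w8,w5), (w1,w8,w6), (w2,w6,w1), (w2,w8,w1), (w2,w8,w3), (w2,w8,w4), … and 16 more.
Total: 28.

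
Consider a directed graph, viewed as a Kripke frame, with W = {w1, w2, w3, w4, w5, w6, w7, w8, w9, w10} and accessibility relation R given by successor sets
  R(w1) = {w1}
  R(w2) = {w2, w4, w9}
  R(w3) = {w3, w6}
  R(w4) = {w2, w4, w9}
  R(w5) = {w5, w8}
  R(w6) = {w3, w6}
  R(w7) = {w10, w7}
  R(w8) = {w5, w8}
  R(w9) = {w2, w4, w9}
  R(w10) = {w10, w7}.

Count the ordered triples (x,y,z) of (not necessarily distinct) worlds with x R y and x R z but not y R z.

R is Euclidean; there are no such tuples.

0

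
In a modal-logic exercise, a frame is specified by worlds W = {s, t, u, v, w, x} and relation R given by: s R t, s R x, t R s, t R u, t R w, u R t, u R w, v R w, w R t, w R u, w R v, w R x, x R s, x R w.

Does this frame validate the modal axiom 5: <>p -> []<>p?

No

By correspondence theory, 5 is valid on a frame iff R is Euclidean.
Euclidean: no — s R t and s R x, but not t R x.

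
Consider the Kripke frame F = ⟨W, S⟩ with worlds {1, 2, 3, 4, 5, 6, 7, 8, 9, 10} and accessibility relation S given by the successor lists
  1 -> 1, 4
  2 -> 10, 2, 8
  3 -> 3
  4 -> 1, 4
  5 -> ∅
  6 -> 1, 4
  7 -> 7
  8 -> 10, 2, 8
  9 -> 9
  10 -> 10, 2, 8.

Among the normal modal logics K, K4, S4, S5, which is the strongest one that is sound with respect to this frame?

Transitive (axiom 4): yes — every two-step S-path is closed by a direct edge.
Reflexive (axiom T): no — 5 is not related to itself.
Euclidean (axiom 5): yes — any two successors of a common world are S-related.
So F validates K, K4; S4 would additionally require S to be reflexive. The strongest is K4.

K4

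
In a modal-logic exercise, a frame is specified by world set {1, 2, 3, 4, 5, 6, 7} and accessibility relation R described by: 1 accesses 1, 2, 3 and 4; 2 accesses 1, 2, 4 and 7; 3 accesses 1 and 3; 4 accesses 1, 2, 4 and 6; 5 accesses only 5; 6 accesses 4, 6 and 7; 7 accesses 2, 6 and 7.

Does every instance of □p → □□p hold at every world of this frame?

No

Axiom 4 corresponds to the accessibility relation being transitive.
Transitive: no — 1 R 2 and 2 R 7, but not 1 R 7.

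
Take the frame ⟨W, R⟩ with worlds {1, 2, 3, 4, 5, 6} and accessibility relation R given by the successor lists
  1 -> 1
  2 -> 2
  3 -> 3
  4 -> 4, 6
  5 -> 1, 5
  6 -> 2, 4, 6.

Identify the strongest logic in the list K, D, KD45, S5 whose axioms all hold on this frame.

Serial (axiom D): yes — every world has a successor (e.g. 1 R 1).
Euclidean (axiom 5): no — 6 R 2 and 6 R 4, but not 2 R 4.
Transitive (axiom 4): no — 4 R 6 and 6 R 2, but not 4 R 2.
Reflexive (axiom T): yes — every world is R-related to itself.
So F validates K, D; KD45 would additionally require R to be Euclidean and transitive. The strongest is D.

D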